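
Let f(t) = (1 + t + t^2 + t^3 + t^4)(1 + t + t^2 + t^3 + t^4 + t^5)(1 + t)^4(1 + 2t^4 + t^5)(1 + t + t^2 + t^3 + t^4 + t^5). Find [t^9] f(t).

806

(1 + t + t^2 + t^3 + t^4) has coefficients 1,1,1,1,1 for degrees 0…4.
(1 + t + t^2 + t^3 + t^4 + t^5) has coefficients 1,1,1,1,1,1,0,0,0,0 for degrees 0…9.
Multiplying by (1 + t)^4 gives running coefficients 1,5,11,15,16,16,15,11,5,1 for degrees 0…9.
Multiplying by (1 + 2t^4 + t^5) gives running coefficients 1,5,11,15,18,27,42,52,52,49 for degrees 0…9.
Finally multiplying by (1 + t + t^2 + t^3 + t^4 + t^5), the product of all factors after the first has coefficients 1,6,17,32,50,77,118,165,206,240 for degrees 0…9.
[t^9] = 1·240 + 1·206 + 1·165 + 1·118 + 1·77 = 806.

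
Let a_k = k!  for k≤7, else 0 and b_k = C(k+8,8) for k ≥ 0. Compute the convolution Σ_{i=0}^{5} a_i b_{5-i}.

This is [x^5] in the product of the two ordinary generating functions.
Σ = 1·1287 + 1·495 + 2·165 + 6·45 + 24·9 + 120·1 = 2718.

2718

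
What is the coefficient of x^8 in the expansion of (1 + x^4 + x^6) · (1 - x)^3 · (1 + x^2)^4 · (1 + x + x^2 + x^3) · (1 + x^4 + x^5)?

11

(1 + x^4 + x^6) has coefficients 1,0,0,0,1,0,1 for degrees 0…6.
(1 - x)^3 has coefficients 1,-3,3,-1,0,0,0,0,0 for degrees 0…8.
Multiplying by (1 + x^2)^4 gives running coefficients 1,-3,7,-13,18,-22,22,-18,13 for degrees 0…8.
Multiplying by (1 + x + x^2 + x^3) gives running coefficients 1,-2,5,-8,9,-10,5,0,-5 for degrees 0…8.
Finally multiplying by (1 + x^4 + x^5), the product of all factors after the first has coefficients 1,-2,5,-8,10,-11,8,-3,-4 for degrees 0…8.
[x^8] = 1·(-4) + 1·10 + 1·5 = 11.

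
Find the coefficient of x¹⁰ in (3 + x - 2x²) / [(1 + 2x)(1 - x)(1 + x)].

2731

Partial fractions give a closed form: a_n = (8/3)·(-2)^n + (1/3)·1^n.
At n = 10: a_10 = 2731.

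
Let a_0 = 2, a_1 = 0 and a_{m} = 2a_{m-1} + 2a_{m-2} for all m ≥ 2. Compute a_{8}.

The ordinary generating function has denominator 1 - 2x - 2x^2.
Iterating the recurrence: a_0,…,a_{8} = 2, 0, 4, 8, 24, 64, 176, 480, 1312.

1312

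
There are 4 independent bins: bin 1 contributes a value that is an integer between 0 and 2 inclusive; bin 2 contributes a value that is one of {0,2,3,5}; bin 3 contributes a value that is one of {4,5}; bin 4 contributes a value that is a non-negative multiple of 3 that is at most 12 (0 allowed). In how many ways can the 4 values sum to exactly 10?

8

The generating function for the choices is (1 + q + q^2)·(1 + q^2 + q^3 + q^5)·(q^4 + q^5)·(1 + q^3 + q^6 + q^9 + q^12); the count is [q^10].
(1 + q + q^2) has coefficients 1,1,1 for degrees 0…2.
(1 + q^2 + q^3 + q^5) has coefficients 1,0,1,1,0,1,0,0,0,0,0 for degrees 0…10.
Multiplying by (q^4 + q^5) gives running coefficients 0,0,0,0,1,1,1,2,1,1,1 for degrees 0…10.
Finally multiplying by (1 + q^3 + q^6 + q^9 + q^12), the product of all factors after the first has coefficients 0,0,0,0,1,1,1,3,2,2,4 for degrees 0…10.
[q^10] = 1·4 + 1·2 + 1·2 = 8.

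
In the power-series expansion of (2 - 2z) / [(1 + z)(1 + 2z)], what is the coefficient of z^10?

Partial fractions give a closed form: a_n = (-4)·(-1)^n + (6)·(-2)^n.
At n = 10: a_10 = 6140.

6140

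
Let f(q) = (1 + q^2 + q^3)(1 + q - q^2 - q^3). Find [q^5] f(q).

(1 + q^2 + q^3) has coefficients 1,0,1,1 for degrees 0…3.
(1 + q - q^2 - q^3) has coefficients 1,1,-1,-1,0,0 for degrees 0…5.
[q^5] = 1·0 + 1·(-1) + 1·(-1) = -2.

-2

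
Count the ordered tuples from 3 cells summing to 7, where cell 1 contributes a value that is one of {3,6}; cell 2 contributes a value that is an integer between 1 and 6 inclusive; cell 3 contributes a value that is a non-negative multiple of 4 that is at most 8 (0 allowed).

The generating function for the choices is (x^3 + x^6)·(x + x^2 + x^3 + x^4 + x^5 + x^6)·(1 + x^4 + x^8); the count is [x^7].
(x^3 + x^6) has coefficients 0,0,0,1,0,0,1 for degrees 0…6.
(x + x^2 + x^3 + x^4 + x^5 + x^6) has coefficients 0,1,1,1,1,1,1,0 for degrees 0…7.
Finally multiplying by (1 + x^4 + x^8), the product of all factors after the first has coefficients 0,1,1,1,1,2,2,1 for degrees 0…7.
[x^7] = 1·1 + 1·1 = 2.

2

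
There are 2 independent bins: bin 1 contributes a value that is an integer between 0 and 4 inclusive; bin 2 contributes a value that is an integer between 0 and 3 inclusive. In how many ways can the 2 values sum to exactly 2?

The generating function for the choices is (1 + t + t^2 + t^3 + t^4)·(1 + t + t^2 + t^3); the count is [t^2].
(1 + t + t^2 + t^3 + t^4) has coefficients 1,1,1 for degrees 0…2.
(1 + t + t^2 + t^3) has coefficients 1,1,1 for degrees 0…2.
[t^2] = 1·1 + 1·1 + 1·1 = 3.

3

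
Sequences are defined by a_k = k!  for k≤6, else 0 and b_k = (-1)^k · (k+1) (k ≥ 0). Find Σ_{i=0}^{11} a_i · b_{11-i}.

The convolution is the x^11 coefficient of A(x)B(x).
Σ = 1·(-12) + 1·11 + 2·(-10) + 6·9 + 24·(-8) + 120·7 + 720·(-6) + 0·5 + 0·(-4) + 0·3 + 0·(-2) + 0·1 = -3639.

-3639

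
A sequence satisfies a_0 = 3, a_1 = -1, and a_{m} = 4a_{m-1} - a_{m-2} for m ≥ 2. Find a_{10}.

The ordinary generating function has denominator 1 - 4t + t^2.
Iterating the recurrence: a_0,…,a_{10} = 3, -1, -7, -27, -101, -377, -1407, -5251, -19597, -73137, -272951.

-272951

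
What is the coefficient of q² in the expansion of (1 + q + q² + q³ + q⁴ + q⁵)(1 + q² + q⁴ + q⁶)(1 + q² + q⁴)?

3

(1 + q + q² + q³ + q⁴ + q⁵) has coefficients 1,1,1 for degrees 0…2.
(1 + q² + q⁴ + q⁶) has coefficients 1,0,1 for degrees 0…2.
Finally multiplying by (1 + q² + q⁴), the product of all factors after the first has coefficients 1,0,2 for degrees 0…2.
[q²] = 1·2 + 1·0 + 1·1 = 3.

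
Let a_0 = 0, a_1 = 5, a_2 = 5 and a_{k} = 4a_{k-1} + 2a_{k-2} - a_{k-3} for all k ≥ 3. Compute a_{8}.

The ordinary generating function has denominator 1 - 4t - 2t^2 + t^3.
Iterating the recurrence: a_0,…,a_{8} = 0, 5, 5, 30, 125, 555, 2440, 10745, 47305.

47305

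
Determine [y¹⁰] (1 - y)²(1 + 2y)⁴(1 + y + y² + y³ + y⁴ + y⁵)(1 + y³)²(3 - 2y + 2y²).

(1 - y)² has coefficients 1,-2,1 for degrees 0…2.
(1 + 2y)⁴ has coefficients 1,8,24,32,16,0,0,0,0,0,0 for degrees 0…10.
Multiplying by (1 + y + y² + y³ + y⁴ + y⁵) gives running coefficients 1,9,33,65,81,81,80,72,48,16,0 for degrees 0…10.
Multiplying by (1 + y³)² gives running coefficients 1,9,33,67,99,147,211,243,243,241,225 for degrees 0…10.
Finally multiplying by (3 - 2y + 2y²), the product of all factors after the first has coefficients 3,25,83,153,229,377,537,601,665,723,679 for degrees 0…10.
[y¹⁰] = 1·679 − 2·723 + 1·665 = -102.

-102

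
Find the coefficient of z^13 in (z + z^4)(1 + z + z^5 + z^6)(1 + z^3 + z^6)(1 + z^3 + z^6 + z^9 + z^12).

11

(z + z^4) has coefficients 0,1,0,0,1 for degrees 0…4.
(1 + z + z^5 + z^6) has coefficients 1,1,0,0,0,1,1,0,0,0,0,0,0,0 for degrees 0…13.
Multiplying by (1 + z^3 + z^6) gives running coefficients 1,1,0,1,1,1,2,1,1,1,0,1,1,0 for degrees 0…13.
Finally multiplying by (1 + z^3 + z^6 + z^9 + z^12), the product of all factors after the first has coefficients 1,1,0,2,2,1,4,3,2,5,3,3,6,3 for degrees 0…13.
[z^13] = 1·6 + 1·5 = 11.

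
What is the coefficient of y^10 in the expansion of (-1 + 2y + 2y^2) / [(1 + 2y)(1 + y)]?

The denominator gives the recurrence a_n = −3a_(n−1) − 2a_(n−2) for n ≥ 3; the numerator fixes a_0 = -1, a_1 = 5, a_2 = -11.
Iterating: -1, 5, -11, 23, -47, 95, -191, 383, -767, 1535, -3071, so a_10 = -3071.

-3071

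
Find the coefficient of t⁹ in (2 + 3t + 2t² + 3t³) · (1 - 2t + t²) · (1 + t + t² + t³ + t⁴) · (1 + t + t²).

3

(2 + 3t + 2t² + 3t³) has coefficients 2,3,2,3 for degrees 0…3.
(1 - 2t + t²) has coefficients 1,-2,1,0,0,0,0,0,0,0 for degrees 0…9.
Multiplying by (1 + t + t² + t³ + t⁴) gives running coefficients 1,-1,0,0,0,-1,1,0,0,0 for degrees 0…9.
Finally multiplying by (1 + t + t²), the product of all factors after the first has coefficients 1,0,0,-1,0,-1,0,0,1,0 for degrees 0…9.
[t⁹] = 2·0 + 3·1 + 2·0 + 3·0 = 3.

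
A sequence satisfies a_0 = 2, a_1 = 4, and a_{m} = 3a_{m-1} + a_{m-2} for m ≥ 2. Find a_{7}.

5476

The ordinary generating function has denominator 1 - 3y - y^2.
Iterating the recurrence: a_0,…,a_{7} = 2, 4, 14, 46, 152, 502, 1658, 5476.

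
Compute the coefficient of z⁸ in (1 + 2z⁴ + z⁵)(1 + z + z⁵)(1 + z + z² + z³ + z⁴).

7

(1 + 2z⁴ + z⁵) has coefficients 1,0,0,0,2,1 for degrees 0…5.
(1 + z + z⁵) has coefficients 1,1,0,0,0,1,0,0,0 for degrees 0…8.
Finally multiplying by (1 + z + z² + z³ + z⁴), the product of all factors after the first has coefficients 1,2,2,2,2,2,1,1,1 for degrees 0…8.
[z⁸] = 1·1 + 2·2 + 1·2 = 7.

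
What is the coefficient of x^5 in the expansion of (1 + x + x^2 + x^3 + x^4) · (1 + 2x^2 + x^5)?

(1 + x + x^2 + x^3 + x^4) has coefficients 1,1,1,1,1 for degrees 0…4.
(1 + 2x^2 + x^5) has coefficients 1,0,2,0,0,1 for degrees 0…5.
[x^5] = 1·1 + 1·0 + 1·0 + 1·2 + 1·0 = 3.

3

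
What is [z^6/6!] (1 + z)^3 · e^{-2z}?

-32

The EGF product rule gives c_6 = Σ_{k_1+k_2=6} C(6; k_1,k_2) · ∏ g_i(k_i), where (1+z)^3 gives the falling factorial (3)_k; e^{-2z} gives (-2)^k.
g_1(k) for k = 0…6: 1, 3, 6, 6, 0, 0, 0.
g_2(k) for k = 0…6: 1, -2, 4, -8, 16, -32, 64.
c_6 = Σ_k C(6,k)·g_1(k)·g_2(6−k) = 1·1·64 + 6·3·(-32) + 15·6·16 + 20·6·(-8) = 64 − 576 + 1440 − 960 = -32.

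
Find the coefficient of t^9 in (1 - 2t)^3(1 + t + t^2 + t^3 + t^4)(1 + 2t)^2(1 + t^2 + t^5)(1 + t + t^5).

-12

(1 - 2t)^3 has coefficients 1,-6,12,-8 for degrees 0…3.
(1 + t + t^2 + t^3 + t^4) has coefficients 1,1,1,1,1,0,0,0,0,0 for degrees 0…9.
Multiplying by (1 + 2t)^2 gives running coefficients 1,5,9,9,9,8,4,0,0,0 for degrees 0…9.
Multiplying by (1 + t^2 + t^5) gives running coefficients 1,5,10,14,18,18,18,17,13,9 for degrees 0…9.
Finally multiplying by (1 + t + t^5), the product of all factors after the first has coefficients 1,6,15,24,32,37,41,45,44,40 for degrees 0…9.
[t^9] = 1·40 − 6·44 + 12·45 − 8·41 = -12.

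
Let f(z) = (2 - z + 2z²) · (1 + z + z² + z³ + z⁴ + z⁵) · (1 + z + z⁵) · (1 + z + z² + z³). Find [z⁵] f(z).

(2 - z + 2z²) has coefficients 2,-1,2 for degrees 0…2.
(1 + z + z² + z³ + z⁴ + z⁵) has coefficients 1,1,1,1,1,1 for degrees 0…5.
Multiplying by (1 + z + z⁵) gives running coefficients 1,2,2,2,2,3 for degrees 0…5.
Finally multiplying by (1 + z + z² + z³), the product of all factors after the first has coefficients 1,3,5,7,8,9 for degrees 0…5.
[z⁵] = 2·9 − 1·8 + 2·7 = 24.

24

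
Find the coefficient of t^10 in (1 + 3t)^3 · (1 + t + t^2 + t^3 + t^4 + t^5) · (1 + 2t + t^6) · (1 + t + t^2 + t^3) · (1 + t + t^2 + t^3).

(1 + 3t)^3 has coefficients 1,9,27,27 for degrees 0…3.
(1 + t + t^2 + t^3 + t^4 + t^5) has coefficients 1,1,1,1,1,1,0,0,0,0,0 for degrees 0…10.
Multiplying by (1 + 2t + t^6) gives running coefficients 1,3,3,3,3,3,3,1,1,1,1 for degrees 0…10.
Multiplying by (1 + t + t^2 + t^3) gives running coefficients 1,4,7,10,12,12,12,10,8,6,4 for degrees 0…10.
Finally multiplying by (1 + t + t^2 + t^3), the product of all factors after the first has coefficients 1,5,12,22,33,41,46,46,42,36,28 for degrees 0…10.
[t^10] = 1·28 + 9·36 + 27·42 + 27·46 = 2728.

2728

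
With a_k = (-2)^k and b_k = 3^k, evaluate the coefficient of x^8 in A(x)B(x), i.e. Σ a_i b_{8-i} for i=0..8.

The convolution is the x^8 coefficient of A(x)B(x).
Σ = 1·6561 − 2·2187 + 4·729 − 8·243 + 16·81 − 32·27 + 64·9 − 128·3 + 256·1 = 4039.

4039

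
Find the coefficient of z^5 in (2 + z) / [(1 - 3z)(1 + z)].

The denominator gives the recurrence a_n = 2a_(n−1) + 3a_(n−2) for n ≥ 2; the numerator fixes a_0 = 2, a_1 = 5.
Iterating: 2, 5, 16, 47, 142, 425, so a_5 = 425.

425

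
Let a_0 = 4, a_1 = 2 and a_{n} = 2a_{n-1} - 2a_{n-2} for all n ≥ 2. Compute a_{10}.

The ordinary generating function has denominator 1 - 2t + 2t^2.
Iterating the recurrence: a_0,…,a_{10} = 4, 2, -4, -12, -16, -8, 16, 48, 64, 32, -64.

-64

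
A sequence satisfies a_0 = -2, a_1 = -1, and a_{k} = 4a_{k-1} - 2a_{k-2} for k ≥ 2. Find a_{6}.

The ordinary generating function has denominator 1 - 4z + 2z^2.
Iterating the recurrence: a_0,…,a_{6} = -2, -1, 0, 2, 8, 28, 96.

96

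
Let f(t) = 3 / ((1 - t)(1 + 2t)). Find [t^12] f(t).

Partial fractions give a closed form: a_n = (1)·1^n + (2)·(-2)^n.
At n = 12: a_12 = 8193.

8193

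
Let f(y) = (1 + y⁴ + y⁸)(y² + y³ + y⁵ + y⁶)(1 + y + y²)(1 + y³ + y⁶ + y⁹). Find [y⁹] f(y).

(1 + y⁴ + y⁸) has coefficients 1,0,0,0,1,0,0,0,1 for degrees 0…8.
(y² + y³ + y⁵ + y⁶) has coefficients 0,0,1,1,0,1,1,0,0,0 for degrees 0…9.
Multiplying by (1 + y + y²) gives running coefficients 0,0,1,2,2,2,2,2,1,0 for degrees 0…9.
Finally multiplying by (1 + y³ + y⁶ + y⁹), the product of all factors after the first has coefficients 0,0,1,2,2,3,4,4,4,4 for degrees 0…9.
[y⁹] = 1·4 + 1·3 + 1·0 = 7.

7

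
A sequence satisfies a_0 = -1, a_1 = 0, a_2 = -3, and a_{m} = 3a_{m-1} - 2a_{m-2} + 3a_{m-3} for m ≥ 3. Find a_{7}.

The ordinary generating function has denominator 1 - 3q + 2q^2 - 3q^3.
Iterating the recurrence: a_0,…,a_{7} = -1, 0, -3, -12, -30, -75, -201, -543.

-543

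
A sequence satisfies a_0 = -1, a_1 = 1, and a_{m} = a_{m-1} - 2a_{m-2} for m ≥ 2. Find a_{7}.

The ordinary generating function has denominator 1 - q + 2q^2.
Iterating the recurrence: a_0,…,a_{7} = -1, 1, 3, 1, -5, -7, 3, 17.

17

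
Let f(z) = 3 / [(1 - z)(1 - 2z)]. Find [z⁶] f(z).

Partial fractions give a closed form: a_n = (-3)·1^n + (6)·2^n.
At n = 6: a_6 = 381.

381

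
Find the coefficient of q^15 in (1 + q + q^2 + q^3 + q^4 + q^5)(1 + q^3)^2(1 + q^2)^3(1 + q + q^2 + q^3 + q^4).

50

(1 + q + q^2 + q^3 + q^4 + q^5) has coefficients 1,1,1,1,1,1 for degrees 0…5.
(1 + q^3)^2 has coefficients 1,0,0,2,0,0,1,0,0,0,0,0,0,0,0,0 for degrees 0…15.
Multiplying by (1 + q^2)^3 gives running coefficients 1,0,3,2,3,6,2,6,3,2,3,0,1,0,0,0 for degrees 0…15.
Finally multiplying by (1 + q + q^2 + q^3 + q^4), the product of all factors after the first has coefficients 1,1,4,6,9,14,16,19,20,19,16,14,9,6,4,1 for degrees 0…15.
[q^15] = 1·1 + 1·4 + 1·6 + 1·9 + 1·14 + 1·16 = 50.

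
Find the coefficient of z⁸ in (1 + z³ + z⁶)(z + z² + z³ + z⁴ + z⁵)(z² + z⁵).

(1 + z³ + z⁶) has coefficients 1,0,0,1,0,0,1 for degrees 0…6.
(z + z² + z³ + z⁴ + z⁵) has coefficients 0,1,1,1,1,1,0,0,0 for degrees 0…8.
Finally multiplying by (z² + z⁵), the product of all factors after the first has coefficients 0,0,0,1,1,1,2,2,1 for degrees 0…8.
[z⁸] = 1·1 + 1·1 + 1·0 = 2.

2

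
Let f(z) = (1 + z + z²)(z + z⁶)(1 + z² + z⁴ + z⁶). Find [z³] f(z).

2

(1 + z + z²) has coefficients 1,1,1 for degrees 0…2.
(z + z⁶) has coefficients 0,1,0,0 for degrees 0…3.
Finally multiplying by (1 + z² + z⁴ + z⁶), the product of all factors after the first has coefficients 0,1,0,1 for degrees 0…3.
[z³] = 1·1 + 1·0 + 1·1 = 2.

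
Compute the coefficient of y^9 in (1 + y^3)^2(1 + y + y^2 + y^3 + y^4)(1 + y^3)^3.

(1 + y^3)^2 has coefficients 1,0,0,2,0,0,1 for degrees 0…6.
(1 + y + y^2 + y^3 + y^4) has coefficients 1,1,1,1,1,0,0,0,0,0 for degrees 0…9.
Finally multiplying by (1 + y^3)^3, the product of all factors after the first has coefficients 1,1,1,4,4,3,6,6,3,4 for degrees 0…9.
[y^9] = 1·4 + 2·6 + 1·4 = 20.

20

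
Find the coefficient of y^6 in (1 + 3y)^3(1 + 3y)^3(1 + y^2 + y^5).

1962

(1 + 3y)^3 has coefficients 1,9,27,27 for degrees 0…3.
(1 + 3y)^3 has coefficients 1,9,27,27,0,0,0 for degrees 0…6.
Finally multiplying by (1 + y^2 + y^5), the product of all factors after the first has coefficients 1,9,28,36,27,28,9 for degrees 0…6.
[y^6] = 1·9 + 9·28 + 27·27 + 27·36 = 1962.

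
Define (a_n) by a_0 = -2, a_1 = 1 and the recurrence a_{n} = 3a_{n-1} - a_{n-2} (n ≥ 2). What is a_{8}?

1741

The ordinary generating function has denominator 1 - 3z + z^2.
Iterating the recurrence: a_0,…,a_{8} = -2, 1, 5, 14, 37, 97, 254, 665, 1741.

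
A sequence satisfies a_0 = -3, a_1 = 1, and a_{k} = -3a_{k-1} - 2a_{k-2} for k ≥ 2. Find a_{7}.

-251

The ordinary generating function has denominator 1 + 3z + 2z^2.
Iterating the recurrence: a_0,…,a_{7} = -3, 1, 3, -11, 27, -59, 123, -251.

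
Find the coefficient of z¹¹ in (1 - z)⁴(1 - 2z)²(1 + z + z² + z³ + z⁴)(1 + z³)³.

(1 - z)⁴ has coefficients 1,-4,6,-4,1 for degrees 0…4.
(1 - 2z)² has coefficients 1,-4,4,0,0,0,0,0,0,0,0,0 for degrees 0…11.
Multiplying by (1 + z + z² + z³ + z⁴) gives running coefficients 1,-3,1,1,1,0,4,0,0,0,0,0 for degrees 0…11.
Finally multiplying by (1 + z³)³, the product of all factors after the first has coefficients 1,-3,1,4,-8,3,10,-6,3,16,0,1 for degrees 0…11.
[z¹¹] = 1·1 − 4·0 + 6·16 − 4·3 + 1·(-6) = 79.

79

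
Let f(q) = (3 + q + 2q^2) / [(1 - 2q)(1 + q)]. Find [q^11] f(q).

The denominator gives the recurrence a_n = a_(n−1) + 2a_(n−2) for n ≥ 3; the numerator fixes a_0 = 3, a_1 = 4, a_2 = 12.
Iterating: 3, 4, 12, 20, 44, 84, 172, 340, 684, 1364, 2732, 5460, so a_11 = 5460.

5460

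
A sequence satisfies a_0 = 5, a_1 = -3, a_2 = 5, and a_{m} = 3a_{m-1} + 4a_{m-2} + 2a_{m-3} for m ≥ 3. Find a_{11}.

The ordinary generating function has denominator 1 - 3x - 4x^2 - 2x^3.
Iterating the recurrence: a_0,…,a_{11} = 5, -3, 5, 13, 53, 221, 901, 3693, 15125, 61949, 253733, 1039245.

1039245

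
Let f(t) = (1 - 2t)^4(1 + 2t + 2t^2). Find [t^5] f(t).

-32

(1 - 2t)^4 has coefficients 1,-8,24,-32,16 for degrees 0…4.
(1 + 2t + 2t^2) has coefficients 1,2,2,0,0,0 for degrees 0…5.
[t^5] = 1·0 − 8·0 + 24·0 − 32·2 + 16·2 = -32.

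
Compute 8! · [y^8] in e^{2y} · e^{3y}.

The EGF product rule gives c_8 = Σ_{k_1+k_2=8} C(8; k_1,k_2) · ∏ g_i(k_i), where e^{2y} gives (2)^k; e^{3y} gives (3)^k.
g_1(k) for k = 0…8: 1, 2, 4, 8, 16, 32, 64, 128, 256.
g_2(k) for k = 0…8: 1, 3, 9, 27, 81, 243, 729, 2187, 6561.
c_8 = Σ_k C(8,k)·g_1(k)·g_2(8−k) = 1·1·6561 + 8·2·2187 + 28·4·729 + 56·8·243 + 70·16·81 + 56·32·27 + 28·64·9 + 8·128·3 + 1·256·1 = 6561 + 34992 + 81648 + 108864 + 90720 + 48384 + 16128 + 3072 + 256 = 390625.

390625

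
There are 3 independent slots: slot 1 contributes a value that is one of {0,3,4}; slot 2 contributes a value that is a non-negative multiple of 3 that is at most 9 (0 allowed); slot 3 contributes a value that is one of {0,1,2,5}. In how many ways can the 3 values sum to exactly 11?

The generating function for the choices is (1 + x^3 + x^4)·(1 + x^3 + x^6 + x^9)·(1 + x + x^2 + x^5); the count is [x^11].
(1 + x^3 + x^4) has coefficients 1,0,0,1,1 for degrees 0…4.
(1 + x^3 + x^6 + x^9) has coefficients 1,0,0,1,0,0,1,0,0,1,0,0 for degrees 0…11.
Finally multiplying by (1 + x + x^2 + x^5), the product of all factors after the first has coefficients 1,1,1,1,1,2,1,1,2,1,1,2 for degrees 0…11.
[x^11] = 1·2 + 1·2 + 1·1 = 5.

5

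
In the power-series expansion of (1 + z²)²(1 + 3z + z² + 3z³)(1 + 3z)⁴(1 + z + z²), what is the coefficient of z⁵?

(1 + z²)² has coefficients 1,0,2,0,1 for degrees 0…4.
(1 + 3z + z² + 3z³) has coefficients 1,3,1,3,0,0 for degrees 0…5.
Multiplying by (1 + 3z)⁴ gives running coefficients 1,15,91,285,495,513 for degrees 0…5.
Finally multiplying by (1 + z + z²), the product of all factors after the first has coefficients 1,16,107,391,871,1293 for degrees 0…5.
[z⁵] = 1·1293 + 2·391 + 1·16 = 2091.

2091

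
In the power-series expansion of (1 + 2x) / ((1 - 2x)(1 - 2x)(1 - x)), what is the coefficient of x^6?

The denominator gives the recurrence a_n = 5a_(n−1) − 8a_(n−2) + 4a_(n−3) for n ≥ 3; the numerator fixes a_0 = 1, a_1 = 7, a_2 = 27.
Iterating: 1, 7, 27, 83, 227, 579, 1411, so a_6 = 1411.

1411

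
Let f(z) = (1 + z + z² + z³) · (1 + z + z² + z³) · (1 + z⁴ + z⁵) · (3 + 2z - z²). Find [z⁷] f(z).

28

(1 + z + z² + z³) has coefficients 1,1,1,1 for degrees 0…3.
(1 + z + z² + z³) has coefficients 1,1,1,1,0,0,0,0 for degrees 0…7.
Multiplying by (1 + z⁴ + z⁵) gives running coefficients 1,1,1,1,1,2,2,2 for degrees 0…7.
Finally multiplying by (3 + 2z - z²), the product of all factors after the first has coefficients 3,5,4,4,4,7,9,8 for degrees 0…7.
[z⁷] = 1·8 + 1·9 + 1·7 + 1·4 = 28.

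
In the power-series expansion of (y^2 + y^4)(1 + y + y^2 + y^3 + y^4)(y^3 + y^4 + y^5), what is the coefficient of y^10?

(y^2 + y^4) has coefficients 0,0,1,0,1 for degrees 0…4.
(1 + y + y^2 + y^3 + y^4) has coefficients 1,1,1,1,1,0,0,0,0,0,0 for degrees 0…10.
Finally multiplying by (y^3 + y^4 + y^5), the product of all factors after the first has coefficients 0,0,0,1,2,3,3,3,2,1,0 for degrees 0…10.
[y^10] = 1·2 + 1·3 = 5.

5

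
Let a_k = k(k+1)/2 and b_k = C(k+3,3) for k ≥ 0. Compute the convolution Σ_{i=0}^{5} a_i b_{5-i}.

The convolution is the x^5 coefficient of A(x)B(x).
Σ = 0·56 + 1·35 + 3·20 + 6·10 + 10·4 + 15·1 = 210.

210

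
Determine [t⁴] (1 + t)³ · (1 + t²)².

(1 + t)³ has coefficients 1,3,3,1 for degrees 0…3.
(1 + t²)² has coefficients 1,0,2,0,1 for degrees 0…4.
[t⁴] = 1·1 + 3·0 + 3·2 + 1·0 = 7.

7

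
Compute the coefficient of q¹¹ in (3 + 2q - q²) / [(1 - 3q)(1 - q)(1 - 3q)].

The denominator gives the recurrence a_n = 7a_(n−1) − 15a_(n−2) + 9a_(n−3) for n ≥ 3; the numerator fixes a_0 = 3, a_1 = 23, a_2 = 115.
Iterating: 3, 23, 115, 487, 1891, 6967, 24787, 86023, 293059, 984151, 3267379, 10746919, so a_11 = 10746919.

10746919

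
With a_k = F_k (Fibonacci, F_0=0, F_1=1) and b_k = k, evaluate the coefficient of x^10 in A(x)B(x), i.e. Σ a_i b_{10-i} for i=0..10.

221

This is [x^10] in the product of the two ordinary generating functions.
Σ = 0·10 + 1·9 + 1·8 + 2·7 + 3·6 + 5·5 + 8·4 + 13·3 + 21·2 + 34·1 + 55·0 = 221.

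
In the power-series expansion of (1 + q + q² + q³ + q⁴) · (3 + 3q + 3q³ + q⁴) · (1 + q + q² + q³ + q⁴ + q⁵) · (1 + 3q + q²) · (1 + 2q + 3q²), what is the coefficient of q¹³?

370

(1 + q + q² + q³ + q⁴) has coefficients 1,1,1,1,1 for degrees 0…4.
(3 + 3q + 3q³ + q⁴) has coefficients 3,3,0,3,1,0,0,0,0,0,0,0,0,0 for degrees 0…13.
Multiplying by (1 + q + q² + q³ + q⁴ + q⁵) gives running coefficients 3,6,6,9,10,10,7,4,4,1,0,0,0,0 for degrees 0…13.
Multiplying by (1 + 3q + q²) gives running coefficients 3,15,27,33,43,49,47,35,23,17,7,1,0,0 for degrees 0…13.
Finally multiplying by (1 + 2q + 3q²), the product of all factors after the first has coefficients 3,21,66,132,190,234,274,276,234,168,110,66,23,3 for degrees 0…13.
[q¹³] = 1·3 + 1·23 + 1·66 + 1·110 + 1·168 = 370.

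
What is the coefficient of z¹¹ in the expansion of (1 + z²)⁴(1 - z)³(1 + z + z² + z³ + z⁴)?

(1 + z²)⁴ has coefficients 1,0,4,0,6,0,4,0,1 for degrees 0…8.
(1 - z)³ has coefficients 1,-3,3,-1,0,0,0,0,0,0,0,0 for degrees 0…11.
Finally multiplying by (1 + z + z² + z³ + z⁴), the product of all factors after the first has coefficients 1,-2,1,0,0,-1,2,-1,0,0,0,0 for degrees 0…11.
[z¹¹] = 1·0 + 4·0 + 6·(-1) + 4·(-1) + 1·0 = -10.

-10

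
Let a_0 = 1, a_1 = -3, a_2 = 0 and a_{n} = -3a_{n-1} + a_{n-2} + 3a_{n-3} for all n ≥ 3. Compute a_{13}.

199287

The ordinary generating function has denominator 1 + 3t - t^2 - 3t^3.
Iterating the recurrence: a_0,…,a_{13} = 1, -3, 0, 0, -9, 27, -90, 270, -819, 2457, -7380, 22140, -66429, 199287.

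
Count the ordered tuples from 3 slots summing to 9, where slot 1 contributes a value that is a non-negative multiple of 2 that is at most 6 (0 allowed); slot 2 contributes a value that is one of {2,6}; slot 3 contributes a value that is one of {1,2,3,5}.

The generating function for the choices is (1 + t^2 + t^4 + t^6)·(t^2 + t^6)·(t + t^2 + t^3 + t^5); the count is [t^9].
(1 + t^2 + t^4 + t^6) has coefficients 1,0,1,0,1,0,1 for degrees 0…6.
(t^2 + t^6) has coefficients 0,0,1,0,0,0,1,0,0,0 for degrees 0…9.
Finally multiplying by (t + t^2 + t^3 + t^5), the product of all factors after the first has coefficients 0,0,0,1,1,1,0,2,1,1 for degrees 0…9.
[t^9] = 1·1 + 1·2 + 1·1 + 1·1 = 5.

5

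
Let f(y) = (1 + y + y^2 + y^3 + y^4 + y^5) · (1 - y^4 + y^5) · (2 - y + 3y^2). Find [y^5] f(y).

5

(1 + y + y^2 + y^3 + y^4 + y^5) has coefficients 1,1,1,1,1,1 for degrees 0…5.
(1 - y^4 + y^5) has coefficients 1,0,0,0,-1,1 for degrees 0…5.
Finally multiplying by (2 - y + 3y^2), the product of all factors after the first has coefficients 2,-1,3,0,-2,3 for degrees 0…5.
[y^5] = 1·3 + 1·(-2) + 1·0 + 1·3 + 1·(-1) + 1·2 = 5.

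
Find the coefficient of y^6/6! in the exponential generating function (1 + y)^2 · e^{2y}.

928

The EGF product rule gives c_6 = Σ_{k_1+k_2=6} C(6; k_1,k_2) · ∏ g_i(k_i), where (1+y)^2 gives the falling factorial (2)_k; e^{2y} gives (2)^k.
g_1(k) for k = 0…6: 1, 2, 2, 0, 0, 0, 0.
g_2(k) for k = 0…6: 1, 2, 4, 8, 16, 32, 64.
c_6 = Σ_k C(6,k)·g_1(k)·g_2(6−k) = 1·1·64 + 6·2·32 + 15·2·16 = 64 + 384 + 480 = 928.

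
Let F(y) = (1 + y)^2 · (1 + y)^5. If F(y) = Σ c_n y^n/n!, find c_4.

The EGF product rule gives c_4 = Σ_{k_1+k_2=4} C(4; k_1,k_2) · ∏ g_i(k_i), where (1+y)^2 gives the falling factorial (2)_k; (1+y)^5 gives the falling factorial (5)_k.
g_1(k) for k = 0…4: 1, 2, 2, 0, 0.
g_2(k) for k = 0…4: 1, 5, 20, 60, 120.
c_4 = Σ_k C(4,k)·g_1(k)·g_2(4−k) = 1·1·120 + 4·2·60 + 6·2·20 = 120 + 480 + 240 = 840.

840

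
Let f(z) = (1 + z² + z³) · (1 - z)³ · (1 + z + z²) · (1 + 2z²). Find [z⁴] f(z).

(1 + z² + z³) has coefficients 1,0,1,1 for degrees 0…3.
(1 - z)³ has coefficients 1,-3,3,-1,0 for degrees 0…4.
Multiplying by (1 + z + z²) gives running coefficients 1,-2,1,-1,2 for degrees 0…4.
Finally multiplying by (1 + 2z²), the product of all factors after the first has coefficients 1,-2,3,-5,4 for degrees 0…4.
[z⁴] = 1·4 + 1·3 + 1·(-2) = 5.

5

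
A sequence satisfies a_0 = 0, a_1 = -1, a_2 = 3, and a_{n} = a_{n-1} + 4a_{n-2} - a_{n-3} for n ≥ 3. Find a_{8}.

273

The ordinary generating function has denominator 1 - z - 4z^2 + z^3.
Iterating the recurrence: a_0,…,a_{8} = 0, -1, 3, -1, 12, 5, 54, 62, 273.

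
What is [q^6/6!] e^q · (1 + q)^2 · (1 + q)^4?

The EGF product rule gives c_6 = Σ_{k_1+k_2+k_3=6} C(6; k_1,k_2,k_3) · ∏ g_i(k_i), where e^q gives (1)^k; (1+q)^2 gives the falling factorial (2)_k; (1+q)^4 gives the falling factorial (4)_k.
g_1(k) for k = 0…6: 1, 1, 1, 1, 1, 1, 1.
g_2(k) for k = 0…6: 1, 2, 2, 0, 0, 0, 0.
g_3(k) for k = 0…6: 1, 4, 12, 24, 24, 0, 0.
First combine the last two factors: h(k) = Σ_j C(k,j)·g_2(j)·g_3(k−j) for k = 0…6: 1, 6, 30, 120, 360, 720, 720.
c_6 = Σ_k C(6,k)·g_1(k)·h(6−k) = 1·1·720 + 6·1·720 + 15·1·360 + 20·1·120 + 15·1·30 + 6·1·6 + 1·1·1 = 720 + 4320 + 5400 + 2400 + 450 + 36 + 1 = 13327.

13327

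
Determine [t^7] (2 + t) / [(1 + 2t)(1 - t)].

The denominator gives the recurrence a_n = −a_(n−1) + 2a_(n−2) for n ≥ 2; the numerator fixes a_0 = 2, a_1 = -1.
Iterating: 2, -1, 5, -7, 17, -31, 65, -127, so a_7 = -127.

-127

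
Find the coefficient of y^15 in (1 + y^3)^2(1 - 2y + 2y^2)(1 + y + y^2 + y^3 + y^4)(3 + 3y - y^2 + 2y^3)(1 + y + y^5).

21

(1 + y^3)^2 has coefficients 1,0,0,2,0,0,1 for degrees 0…6.
(1 - 2y + 2y^2) has coefficients 1,-2,2,0,0,0,0,0,0,0,0,0,0,0,0,0 for degrees 0…15.
Multiplying by (1 + y + y^2 + y^3 + y^4) gives running coefficients 1,-1,1,1,1,0,2,0,0,0,0,0,0,0,0,0 for degrees 0…15.
Multiplying by (3 + 3y - y^2 + 2y^3) gives running coefficients 3,0,-1,9,3,4,7,8,-2,4,0,0,0,0,0,0 for degrees 0…15.
Finally multiplying by (1 + y + y^5), the product of all factors after the first has coefficients 3,3,-1,8,12,10,11,14,15,5,8,7,8,-2,4,0 for degrees 0…15.
[y^15] = 1·0 + 2·8 + 1·5 = 21.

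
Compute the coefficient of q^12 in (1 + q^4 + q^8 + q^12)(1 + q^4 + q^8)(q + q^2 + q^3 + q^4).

(1 + q^4 + q^8 + q^12) has coefficients 1,0,0,0,1,0,0,0,1,0,0,0,1 for degrees 0…12.
(1 + q^4 + q^8) has coefficients 1,0,0,0,1,0,0,0,1,0,0,0,0 for degrees 0…12.
Finally multiplying by (q + q^2 + q^3 + q^4), the product of all factors after the first has coefficients 0,1,1,1,1,1,1,1,1,1,1,1,1 for degrees 0…12.
[q^12] = 1·1 + 1·1 + 1·1 + 1·0 = 3.

3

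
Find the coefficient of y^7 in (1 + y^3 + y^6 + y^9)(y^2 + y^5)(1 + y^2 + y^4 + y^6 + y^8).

(1 + y^3 + y^6 + y^9) has coefficients 1,0,0,1,0,0,1,0 for degrees 0…7.
(y^2 + y^5) has coefficients 0,0,1,0,0,1,0,0 for degrees 0…7.
Finally multiplying by (1 + y^2 + y^4 + y^6 + y^8), the product of all factors after the first has coefficients 0,0,1,0,1,1,1,1 for degrees 0…7.
[y^7] = 1·1 + 1·1 + 1·0 = 2.

2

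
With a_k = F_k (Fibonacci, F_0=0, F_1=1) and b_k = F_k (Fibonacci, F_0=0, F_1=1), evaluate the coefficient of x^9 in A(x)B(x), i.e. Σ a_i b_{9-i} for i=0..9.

This is [x^9] in the product of the two ordinary generating functions.
Σ = 0·34 + 1·21 + 1·13 + 2·8 + 3·5 + 5·3 + 8·2 + 13·1 + 21·1 + 34·0 = 130.

130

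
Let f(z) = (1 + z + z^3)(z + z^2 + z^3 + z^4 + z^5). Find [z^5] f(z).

3

(1 + z + z^3) has coefficients 1,1,0,1 for degrees 0…3.
(z + z^2 + z^3 + z^4 + z^5) has coefficients 0,1,1,1,1,1 for degrees 0…5.
[z^5] = 1·1 + 1·1 + 1·1 = 3.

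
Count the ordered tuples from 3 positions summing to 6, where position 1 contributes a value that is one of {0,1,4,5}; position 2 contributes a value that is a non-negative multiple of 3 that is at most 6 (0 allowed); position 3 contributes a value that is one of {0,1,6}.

3

The generating function for the choices is (1 + z + z⁴ + z⁵)·(1 + z³ + z⁶)·(1 + z + z⁶); the count is [z⁶].
(1 + z + z⁴ + z⁵) has coefficients 1,1,0,0,1,1 for degrees 0…5.
(1 + z³ + z⁶) has coefficients 1,0,0,1,0,0,1 for degrees 0…6.
Finally multiplying by (1 + z + z⁶), the product of all factors after the first has coefficients 1,1,0,1,1,0,2 for degrees 0…6.
[z⁶] = 1·2 + 1·0 + 1·0 + 1·1 = 3.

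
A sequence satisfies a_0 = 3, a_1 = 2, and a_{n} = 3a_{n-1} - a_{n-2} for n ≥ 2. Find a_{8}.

843

The ordinary generating function has denominator 1 - 3q + q^2.
Iterating the recurrence: a_0,…,a_{8} = 3, 2, 3, 7, 18, 47, 123, 322, 843.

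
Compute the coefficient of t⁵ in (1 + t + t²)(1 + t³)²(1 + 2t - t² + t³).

(1 + t + t²) has coefficients 1,1,1 for degrees 0…2.
(1 + t³)² has coefficients 1,0,0,2,0,0 for degrees 0…5.
Finally multiplying by (1 + 2t - t² + t³), the product of all factors after the first has coefficients 1,2,-1,3,4,-2 for degrees 0…5.
[t⁵] = 1·(-2) + 1·4 + 1·3 = 5.

5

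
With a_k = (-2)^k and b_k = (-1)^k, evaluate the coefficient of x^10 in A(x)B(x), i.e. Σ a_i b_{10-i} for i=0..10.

2047

The convolution is the t^10 coefficient of A(t)B(t).
Σ = 1·1 − 2·(-1) + 4·1 − 8·(-1) + 16·1 − 32·(-1) + 64·1 − 128·(-1) + 256·1 − 512·(-1) + 1024·1 = 2047.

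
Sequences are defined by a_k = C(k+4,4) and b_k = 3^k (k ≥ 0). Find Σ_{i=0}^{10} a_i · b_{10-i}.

447593

This is [x^10] in the product of the two ordinary generating functions.
Σ = 1·59049 + 5·19683 + 15·6561 + 35·2187 + 70·729 + 126·243 + 210·81 + 330·27 + 495·9 + 715·3 + 1001·1 = 447593.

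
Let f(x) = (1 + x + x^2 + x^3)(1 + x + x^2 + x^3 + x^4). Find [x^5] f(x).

3

(1 + x + x^2 + x^3) has coefficients 1,1,1,1 for degrees 0…3.
(1 + x + x^2 + x^3 + x^4) has coefficients 1,1,1,1,1,0 for degrees 0…5.
[x^5] = 1·0 + 1·1 + 1·1 + 1·1 = 3.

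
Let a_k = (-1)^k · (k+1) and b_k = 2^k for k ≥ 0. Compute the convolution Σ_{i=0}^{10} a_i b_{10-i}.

459

The convolution is the t^10 coefficient of A(t)B(t).
Σ = 1·1024 − 2·512 + 3·256 − 4·128 + 5·64 − 6·32 + 7·16 − 8·8 + 9·4 − 10·2 + 11·1 = 459.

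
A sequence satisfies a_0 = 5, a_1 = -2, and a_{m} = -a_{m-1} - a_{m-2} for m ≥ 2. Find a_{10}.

The ordinary generating function has denominator 1 + q + q^2.
Iterating the recurrence: a_0,…,a_{10} = 5, -2, -3, 5, -2, -3, 5, -2, -3, 5, -2.

-2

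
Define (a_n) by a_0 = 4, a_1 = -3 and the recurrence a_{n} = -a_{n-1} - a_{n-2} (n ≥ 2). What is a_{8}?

The ordinary generating function has denominator 1 + x + x^2.
Iterating the recurrence: a_0,…,a_{8} = 4, -3, -1, 4, -3, -1, 4, -3, -1.

-1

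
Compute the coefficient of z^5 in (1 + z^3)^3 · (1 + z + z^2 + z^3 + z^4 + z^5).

(1 + z^3)^3 has coefficients 1,0,0,3,0,0 for degrees 0…5.
(1 + z + z^2 + z^3 + z^4 + z^5) has coefficients 1,1,1,1,1,1 for degrees 0…5.
[z^5] = 1·1 + 3·1 = 4.

4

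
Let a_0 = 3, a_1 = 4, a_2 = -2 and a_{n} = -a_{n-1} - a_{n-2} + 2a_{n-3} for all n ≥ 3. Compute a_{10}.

-2

The ordinary generating function has denominator 1 + q + q^2 - 2q^3.
Iterating the recurrence: a_0,…,a_{10} = 3, 4, -2, 4, 6, -14, 16, 10, -54, 76, -2.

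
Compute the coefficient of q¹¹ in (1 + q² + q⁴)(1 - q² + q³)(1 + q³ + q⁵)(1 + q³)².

(1 + q² + q⁴) has coefficients 1,0,1,0,1 for degrees 0…4.
(1 - q² + q³) has coefficients 1,0,-1,1,0,0,0,0,0,0,0,0 for degrees 0…11.
Multiplying by (1 + q³ + q⁵) gives running coefficients 1,0,-1,2,0,0,1,-1,1,0,0,0 for degrees 0…11.
Finally multiplying by (1 + q³)², the product of all factors after the first has coefficients 1,0,-1,4,0,-2,6,-1,0,4,-2,2 for degrees 0…11.
[q¹¹] = 1·2 + 1·4 + 1·(-1) = 5.

5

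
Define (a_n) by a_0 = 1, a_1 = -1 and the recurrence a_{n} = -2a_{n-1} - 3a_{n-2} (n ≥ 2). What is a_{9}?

The ordinary generating function has denominator 1 + 2z + 3z^2.
Iterating the recurrence: a_0,…,a_{9} = 1, -1, -1, 5, -7, -1, 23, -43, 17, 95.

95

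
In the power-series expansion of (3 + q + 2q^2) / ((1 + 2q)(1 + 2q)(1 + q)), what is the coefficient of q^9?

-27140

The denominator gives the recurrence a_n = −5a_(n−1) − 8a_(n−2) − 4a_(n−3) for n ≥ 3; the numerator fixes a_0 = 3, a_1 = -14, a_2 = 48.
Iterating: 3, -14, 48, -140, 372, -932, 2244, -5252, 12036, -27140, so a_9 = -27140.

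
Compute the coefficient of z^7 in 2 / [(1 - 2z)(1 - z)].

Partial fractions give a closed form: a_n = (4)·2^n + (-2)·1^n.
At n = 7: a_7 = 510.

510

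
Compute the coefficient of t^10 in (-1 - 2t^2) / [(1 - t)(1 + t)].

The denominator gives the recurrence a_n = a_(n−2) for n ≥ 3; the numerator fixes a_0 = -1, a_1 = 0, a_2 = -3.
Iterating: -1, 0, -3, 0, -3, 0, -3, 0, -3, 0, -3, so a_10 = -3.

-3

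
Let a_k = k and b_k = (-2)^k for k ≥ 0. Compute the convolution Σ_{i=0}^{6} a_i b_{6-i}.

The convolution is the x^6 coefficient of A(x)B(x).
Σ = 0·64 + 1·(-32) + 2·16 + 3·(-8) + 4·4 + 5·(-2) + 6·1 = -12.

-12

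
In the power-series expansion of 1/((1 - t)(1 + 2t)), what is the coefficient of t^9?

The denominator gives the recurrence a_n = −a_(n−1) + 2a_(n−2) for n ≥ 2; the numerator fixes a_0 = 1, a_1 = -1.
Iterating: 1, -1, 3, -5, 11, -21, 43, -85, 171, -341, so a_9 = -341.

-341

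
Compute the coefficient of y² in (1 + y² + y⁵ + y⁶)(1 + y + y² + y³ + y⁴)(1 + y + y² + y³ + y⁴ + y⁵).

4

(1 + y² + y⁵ + y⁶) has coefficients 1,0,1 for degrees 0…2.
(1 + y + y² + y³ + y⁴) has coefficients 1,1,1 for degrees 0…2.
Finally multiplying by (1 + y + y² + y³ + y⁴ + y⁵), the product of all factors after the first has coefficients 1,2,3 for degrees 0…2.
[y²] = 1·3 + 1·1 = 4.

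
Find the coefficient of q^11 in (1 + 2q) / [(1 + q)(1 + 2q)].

-1

The denominator gives the recurrence a_n = −3a_(n−1) − 2a_(n−2) for n ≥ 2; the numerator fixes a_0 = 1, a_1 = -1.
Iterating: 1, -1, 1, -1, 1, -1, 1, -1, 1, -1, 1, -1, so a_11 = -1.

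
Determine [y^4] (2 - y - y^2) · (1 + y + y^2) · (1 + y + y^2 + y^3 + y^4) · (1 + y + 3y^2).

10

(2 - y - y^2) has coefficients 2,-1,-1 for degrees 0…2.
(1 + y + y^2) has coefficients 1,1,1,0,0 for degrees 0…4.
Multiplying by (1 + y + y^2 + y^3 + y^4) gives running coefficients 1,2,3,3,3 for degrees 0…4.
Finally multiplying by (1 + y + 3y^2), the product of all factors after the first has coefficients 1,3,8,12,15 for degrees 0…4.
[y^4] = 2·15 − 1·12 − 1·8 = 10.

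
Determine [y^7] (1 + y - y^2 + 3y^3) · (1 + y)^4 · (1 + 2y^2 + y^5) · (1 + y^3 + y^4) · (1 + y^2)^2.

(1 + y - y^2 + 3y^3) has coefficients 1,1,-1,3 for degrees 0…3.
(1 + y)^4 has coefficients 1,4,6,4,1,0,0,0 for degrees 0…7.
Multiplying by (1 + 2y^2 + y^5) gives running coefficients 1,4,8,12,13,9,6,6 for degrees 0…7.
Multiplying by (1 + y^3 + y^4) gives running coefficients 1,4,8,13,18,21,26,31 for degrees 0…7.
Finally multiplying by (1 + y^2)^2, the product of all factors after the first has coefficients 1,4,10,21,35,51,70,86 for degrees 0…7.
[y^7] = 1·86 + 1·70 − 1·51 + 3·35 = 210.

210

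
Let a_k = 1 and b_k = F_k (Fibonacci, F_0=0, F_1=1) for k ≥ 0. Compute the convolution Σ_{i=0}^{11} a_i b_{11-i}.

232

The convolution is the t^11 coefficient of A(t)B(t).
Σ = 1·89 + 1·55 + 1·34 + 1·21 + 1·13 + 1·8 + 1·5 + 1·3 + 1·2 + 1·1 + 1·1 + 1·0 = 232.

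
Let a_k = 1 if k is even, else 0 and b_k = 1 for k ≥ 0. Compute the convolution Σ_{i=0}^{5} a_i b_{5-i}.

3

Write out a_i and b_{5-i} for i = 0,…,5 and sum the products.
Σ = 1·1 + 0·1 + 1·1 + 0·1 + 1·1 + 0·1 = 3.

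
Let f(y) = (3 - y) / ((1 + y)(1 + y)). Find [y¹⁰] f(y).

The denominator gives the recurrence a_n = −2a_(n−1) − a_(n−2) for n ≥ 3; the numerator fixes a_0 = 3, a_1 = -7, a_2 = 11.
Iterating: 3, -7, 11, -15, 19, -23, 27, -31, 35, -39, 43, so a_10 = 43.

43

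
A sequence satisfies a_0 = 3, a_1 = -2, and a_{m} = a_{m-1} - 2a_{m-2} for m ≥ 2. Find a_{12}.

The ordinary generating function has denominator 1 - q + 2q^2.
Iterating the recurrence: a_0,…,a_{12} = 3, -2, -8, -4, 12, 20, -4, -44, -36, 52, 124, 20, -228.

-228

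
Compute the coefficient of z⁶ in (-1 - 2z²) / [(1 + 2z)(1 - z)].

The denominator gives the recurrence a_n = −a_(n−1) + 2a_(n−2) for n ≥ 3; the numerator fixes a_0 = -1, a_1 = 1, a_2 = -5.
Iterating: -1, 1, -5, 7, -17, 31, -65, so a_6 = -65.

-65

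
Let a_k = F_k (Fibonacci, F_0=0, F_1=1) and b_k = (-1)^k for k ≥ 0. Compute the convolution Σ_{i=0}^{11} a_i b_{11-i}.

Write out a_i and b_{11-i} for i = 0,…,11 and sum the products.
Σ = 0·(-1) + 1·1 + 1·(-1) + 2·1 + 3·(-1) + 5·1 + 8·(-1) + 13·1 + 21·(-1) + 34·1 + 55·(-1) + 89·1 = 56.

56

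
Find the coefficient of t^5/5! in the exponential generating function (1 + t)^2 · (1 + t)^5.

2520

The EGF product rule gives c_5 = Σ_{k_1+k_2=5} C(5; k_1,k_2) · ∏ g_i(k_i), where (1+t)^2 gives the falling factorial (2)_k; (1+t)^5 gives the falling factorial (5)_k.
g_1(k) for k = 0…5: 1, 2, 2, 0, 0, 0.
g_2(k) for k = 0…5: 1, 5, 20, 60, 120, 120.
c_5 = Σ_k C(5,k)·g_1(k)·g_2(5−k) = 1·1·120 + 5·2·120 + 10·2·60 = 120 + 1200 + 1200 = 2520.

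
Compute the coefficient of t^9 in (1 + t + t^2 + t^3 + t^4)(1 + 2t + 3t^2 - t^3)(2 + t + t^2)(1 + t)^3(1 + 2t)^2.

(1 + t + t^2 + t^3 + t^4) has coefficients 1,1,1,1,1 for degrees 0…4.
(1 + 2t + 3t^2 - t^3) has coefficients 1,2,3,-1,0,0,0,0,0,0 for degrees 0…9.
Multiplying by (2 + t + t^2) gives running coefficients 2,5,9,3,2,-1,0,0,0,0 for degrees 0…9.
Multiplying by (1 + t)^3 gives running coefficients 2,11,30,47,43,23,6,-1,-1,0 for degrees 0…9.
Finally multiplying by (1 + 2t)^2, the product of all factors after the first has coefficients 2,19,82,211,351,383,270,115,19,-8 for degrees 0…9.
[t^9] = 1·(-8) + 1·19 + 1·115 + 1·270 + 1·383 = 779.

779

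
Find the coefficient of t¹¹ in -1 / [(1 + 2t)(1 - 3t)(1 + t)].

Partial fractions give a closed form: a_n = (-4/5)·(-2)^n + (-9/20)·3^n + (1/4)·(-1)^n.
At n = 11: a_11 = -78078.

-78078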